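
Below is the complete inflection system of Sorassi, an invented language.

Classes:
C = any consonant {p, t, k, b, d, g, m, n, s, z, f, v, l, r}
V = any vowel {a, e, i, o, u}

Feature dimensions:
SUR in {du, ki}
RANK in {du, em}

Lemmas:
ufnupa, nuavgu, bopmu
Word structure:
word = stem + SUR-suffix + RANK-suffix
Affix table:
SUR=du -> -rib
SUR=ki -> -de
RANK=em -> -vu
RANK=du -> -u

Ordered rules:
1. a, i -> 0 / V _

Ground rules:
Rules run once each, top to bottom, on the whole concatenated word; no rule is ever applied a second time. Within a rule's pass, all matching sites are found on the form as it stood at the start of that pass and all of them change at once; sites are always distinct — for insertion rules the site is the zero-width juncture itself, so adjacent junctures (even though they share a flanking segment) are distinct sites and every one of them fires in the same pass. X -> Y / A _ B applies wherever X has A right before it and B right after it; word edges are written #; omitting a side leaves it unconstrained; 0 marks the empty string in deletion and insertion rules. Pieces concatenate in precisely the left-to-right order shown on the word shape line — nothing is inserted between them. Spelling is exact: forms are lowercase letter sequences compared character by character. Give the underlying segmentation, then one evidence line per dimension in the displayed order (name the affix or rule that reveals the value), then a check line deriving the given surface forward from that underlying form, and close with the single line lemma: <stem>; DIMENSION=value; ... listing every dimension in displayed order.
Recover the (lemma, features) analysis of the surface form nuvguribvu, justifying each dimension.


underlying: nuavgu-rib-vu
SUR=du - signalled by the affix -rib
RANK=em - signalled by the affix -vu
check: nuavguribvu -> nuvguribvu
lemma: nuavgu; SUR=du; RANK=em


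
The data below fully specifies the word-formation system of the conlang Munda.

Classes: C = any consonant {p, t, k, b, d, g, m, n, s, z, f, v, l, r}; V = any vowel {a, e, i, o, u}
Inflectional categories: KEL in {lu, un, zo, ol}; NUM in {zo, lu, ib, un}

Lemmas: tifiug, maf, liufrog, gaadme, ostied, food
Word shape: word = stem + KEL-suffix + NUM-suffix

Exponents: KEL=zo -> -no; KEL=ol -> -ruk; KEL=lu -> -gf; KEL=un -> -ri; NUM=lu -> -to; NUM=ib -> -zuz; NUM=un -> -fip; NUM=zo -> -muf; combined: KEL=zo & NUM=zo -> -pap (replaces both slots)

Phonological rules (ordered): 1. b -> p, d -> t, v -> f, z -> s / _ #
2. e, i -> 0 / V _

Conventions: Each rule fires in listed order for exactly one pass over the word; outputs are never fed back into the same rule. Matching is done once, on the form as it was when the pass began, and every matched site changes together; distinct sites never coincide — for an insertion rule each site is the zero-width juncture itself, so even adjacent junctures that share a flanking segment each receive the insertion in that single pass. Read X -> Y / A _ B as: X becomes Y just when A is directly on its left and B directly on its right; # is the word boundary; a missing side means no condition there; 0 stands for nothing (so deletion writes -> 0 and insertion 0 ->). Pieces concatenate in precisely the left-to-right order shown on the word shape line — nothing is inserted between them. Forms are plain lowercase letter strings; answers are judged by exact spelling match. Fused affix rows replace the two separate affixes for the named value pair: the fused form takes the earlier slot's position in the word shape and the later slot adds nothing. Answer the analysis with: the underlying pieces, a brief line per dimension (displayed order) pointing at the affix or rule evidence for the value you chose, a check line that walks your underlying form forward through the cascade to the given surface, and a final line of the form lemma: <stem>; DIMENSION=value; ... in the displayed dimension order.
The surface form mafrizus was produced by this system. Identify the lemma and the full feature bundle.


underlying: maf-ri-zuz
KEL=un - signalled by the affix -ri
NUM=ib - signalled by the affix -zuz
check: mafrizuz -> mafrizus -> mafrizus
lemma: maf; KEL=un; NUM=ib


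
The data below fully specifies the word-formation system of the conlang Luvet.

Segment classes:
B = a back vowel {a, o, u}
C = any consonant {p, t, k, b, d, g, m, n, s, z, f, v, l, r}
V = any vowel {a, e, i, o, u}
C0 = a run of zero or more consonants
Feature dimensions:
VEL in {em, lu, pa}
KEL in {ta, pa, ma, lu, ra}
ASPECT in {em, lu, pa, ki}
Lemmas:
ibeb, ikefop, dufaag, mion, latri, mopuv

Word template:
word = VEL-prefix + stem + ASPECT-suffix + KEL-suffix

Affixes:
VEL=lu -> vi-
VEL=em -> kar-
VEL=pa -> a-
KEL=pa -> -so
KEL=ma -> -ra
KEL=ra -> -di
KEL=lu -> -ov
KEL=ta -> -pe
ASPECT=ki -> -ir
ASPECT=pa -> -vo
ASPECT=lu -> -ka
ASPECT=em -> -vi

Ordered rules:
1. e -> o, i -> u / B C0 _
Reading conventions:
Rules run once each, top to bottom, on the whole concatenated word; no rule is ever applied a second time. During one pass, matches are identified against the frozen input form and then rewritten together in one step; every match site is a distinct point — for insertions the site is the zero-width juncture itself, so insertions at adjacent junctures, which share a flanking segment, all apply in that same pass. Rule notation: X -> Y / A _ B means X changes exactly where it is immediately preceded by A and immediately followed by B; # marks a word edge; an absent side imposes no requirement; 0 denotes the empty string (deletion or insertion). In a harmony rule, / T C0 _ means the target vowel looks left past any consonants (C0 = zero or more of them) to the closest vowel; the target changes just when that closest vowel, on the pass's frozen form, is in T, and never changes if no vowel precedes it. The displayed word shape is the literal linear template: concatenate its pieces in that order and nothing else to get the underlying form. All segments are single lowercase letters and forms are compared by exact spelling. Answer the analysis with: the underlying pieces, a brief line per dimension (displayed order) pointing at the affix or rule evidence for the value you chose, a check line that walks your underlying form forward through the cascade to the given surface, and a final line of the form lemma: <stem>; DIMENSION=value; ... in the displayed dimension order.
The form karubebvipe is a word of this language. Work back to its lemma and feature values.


underlying: kar-ibeb-vi-pe
VEL=em - signalled by the affix kar-
KEL=ta - signalled by the affix -pe
ASPECT=em - signalled by the affix -vi
check: karibebvipe -> karubebvipe
lemma: ibeb; VEL=em; KEL=ta; ASPECT=em


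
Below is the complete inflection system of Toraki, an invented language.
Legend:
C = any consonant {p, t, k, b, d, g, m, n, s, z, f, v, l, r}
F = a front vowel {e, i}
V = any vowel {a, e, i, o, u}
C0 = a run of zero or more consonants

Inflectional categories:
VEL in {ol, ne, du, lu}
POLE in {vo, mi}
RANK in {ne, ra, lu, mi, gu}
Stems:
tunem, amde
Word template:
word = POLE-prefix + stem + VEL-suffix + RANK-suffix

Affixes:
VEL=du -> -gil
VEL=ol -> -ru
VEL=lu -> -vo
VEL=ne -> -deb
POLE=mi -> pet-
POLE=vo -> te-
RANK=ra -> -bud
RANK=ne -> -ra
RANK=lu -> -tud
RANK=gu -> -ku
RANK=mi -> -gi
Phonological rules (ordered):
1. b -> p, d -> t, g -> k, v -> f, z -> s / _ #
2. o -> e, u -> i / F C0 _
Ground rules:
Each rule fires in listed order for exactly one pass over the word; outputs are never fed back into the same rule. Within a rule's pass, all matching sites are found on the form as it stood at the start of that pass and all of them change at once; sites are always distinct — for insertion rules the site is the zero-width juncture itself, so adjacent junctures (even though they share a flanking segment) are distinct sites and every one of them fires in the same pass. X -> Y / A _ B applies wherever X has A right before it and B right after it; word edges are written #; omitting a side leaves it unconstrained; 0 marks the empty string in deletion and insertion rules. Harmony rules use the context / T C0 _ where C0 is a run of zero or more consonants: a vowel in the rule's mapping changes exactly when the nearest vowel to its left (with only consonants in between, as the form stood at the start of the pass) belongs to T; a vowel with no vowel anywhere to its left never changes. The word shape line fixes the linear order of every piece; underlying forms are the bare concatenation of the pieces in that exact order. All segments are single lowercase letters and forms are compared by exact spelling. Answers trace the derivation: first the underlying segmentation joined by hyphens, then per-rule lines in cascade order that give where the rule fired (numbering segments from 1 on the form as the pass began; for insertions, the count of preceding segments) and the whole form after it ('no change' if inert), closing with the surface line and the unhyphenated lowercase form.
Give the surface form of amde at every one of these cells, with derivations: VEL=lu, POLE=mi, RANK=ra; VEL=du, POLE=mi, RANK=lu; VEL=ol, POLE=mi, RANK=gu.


cell VEL=lu, POLE=mi, RANK=ra:
underlying: pet-amde-vo-bud
1. b -> p, d -> t, g -> k, v -> f, z -> s / _ #: fires at position(s) 12: petamdevobut
2. o -> e, u -> i / F C0 _: fires at position(s) 9: petamdevebut
surface: petamdevebut

cell VEL=du, POLE=mi, RANK=lu:
underlying: pet-amde-gil-tud
1. b -> p, d -> t, g -> k, v -> f, z -> s / _ #: fires at position(s) 13: petamdegiltut
2. o -> e, u -> i / F C0 _: fires at position(s) 12: petamdegiltit
surface: petamdegiltit

cell VEL=ol, POLE=mi, RANK=gu:
underlying: pet-amde-ru-ku
1. b -> p, d -> t, g -> k, v -> f, z -> s / _ #: no change
2. o -> e, u -> i / F C0 _: fires at position(s) 9: petamderiku
surface: petamderiku


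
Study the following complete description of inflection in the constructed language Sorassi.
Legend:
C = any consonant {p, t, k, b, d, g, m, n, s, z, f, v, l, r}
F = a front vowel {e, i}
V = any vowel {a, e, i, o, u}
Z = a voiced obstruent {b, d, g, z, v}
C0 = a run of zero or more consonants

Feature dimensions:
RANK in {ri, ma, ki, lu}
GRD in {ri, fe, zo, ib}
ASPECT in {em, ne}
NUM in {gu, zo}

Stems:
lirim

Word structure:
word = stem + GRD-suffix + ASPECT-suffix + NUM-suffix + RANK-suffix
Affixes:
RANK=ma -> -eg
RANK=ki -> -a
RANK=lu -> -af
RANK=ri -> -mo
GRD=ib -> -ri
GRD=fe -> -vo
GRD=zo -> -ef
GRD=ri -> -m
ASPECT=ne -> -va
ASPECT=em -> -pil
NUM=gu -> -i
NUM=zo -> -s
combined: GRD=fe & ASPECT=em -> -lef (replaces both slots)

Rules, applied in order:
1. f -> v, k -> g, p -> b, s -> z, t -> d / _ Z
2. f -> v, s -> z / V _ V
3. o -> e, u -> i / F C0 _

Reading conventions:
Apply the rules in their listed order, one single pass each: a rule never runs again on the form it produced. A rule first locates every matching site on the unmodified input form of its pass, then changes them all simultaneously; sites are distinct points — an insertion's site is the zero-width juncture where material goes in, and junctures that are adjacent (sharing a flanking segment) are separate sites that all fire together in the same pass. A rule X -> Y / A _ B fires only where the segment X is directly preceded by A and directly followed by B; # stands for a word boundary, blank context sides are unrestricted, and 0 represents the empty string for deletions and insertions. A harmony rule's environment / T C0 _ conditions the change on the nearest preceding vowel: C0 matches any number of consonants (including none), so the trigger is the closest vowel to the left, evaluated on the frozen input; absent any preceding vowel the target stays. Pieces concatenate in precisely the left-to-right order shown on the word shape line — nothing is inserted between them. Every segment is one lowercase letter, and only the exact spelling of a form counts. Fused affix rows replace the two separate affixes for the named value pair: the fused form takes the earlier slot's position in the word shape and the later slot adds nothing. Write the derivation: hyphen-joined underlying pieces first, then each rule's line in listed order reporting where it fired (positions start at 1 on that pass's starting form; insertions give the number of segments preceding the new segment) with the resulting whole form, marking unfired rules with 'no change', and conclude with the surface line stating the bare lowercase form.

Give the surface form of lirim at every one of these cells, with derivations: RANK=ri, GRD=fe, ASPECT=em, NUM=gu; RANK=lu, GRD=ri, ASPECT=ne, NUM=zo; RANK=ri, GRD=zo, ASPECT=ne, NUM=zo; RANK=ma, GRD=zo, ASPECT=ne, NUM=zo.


cell RANK=ri, GRD=fe, ASPECT=em, NUM=gu:
underlying: lirim-lef-i-mo
1. f -> v, k -> g, p -> b, s -> z, t -> d / _ Z: no change
2. f -> v, s -> z / V _ V: fires at position(s) 8: lirimlevimo
3. o -> e, u -> i / F C0 _: fires at position(s) 11: lirimlevime
surface: lirimlevime

cell RANK=lu, GRD=ri, ASPECT=ne, NUM=zo:
underlying: lirim-m-va-s-af
1. f -> v, k -> g, p -> b, s -> z, t -> d / _ Z: no change
2. f -> v, s -> z / V _ V: fires at position(s) 9: lirimmvazaf
3. o -> e, u -> i / F C0 _: no change
surface: lirimmvazaf

cell RANK=ri, GRD=zo, ASPECT=ne, NUM=zo:
underlying: lirim-ef-va-s-mo
1. f -> v, k -> g, p -> b, s -> z, t -> d / _ Z: fires at position(s) 7: lirimevvasmo
2. f -> v, s -> z / V _ V: no change
3. o -> e, u -> i / F C0 _: no change
surface: lirimevvasmo

cell RANK=ma, GRD=zo, ASPECT=ne, NUM=zo:
underlying: lirim-ef-va-s-eg
1. f -> v, k -> g, p -> b, s -> z, t -> d / _ Z: fires at position(s) 7: lirimevvaseg
2. f -> v, s -> z / V _ V: fires at position(s) 10: lirimevvazeg
3. o -> e, u -> i / F C0 _: no change
surface: lirimevvazeg


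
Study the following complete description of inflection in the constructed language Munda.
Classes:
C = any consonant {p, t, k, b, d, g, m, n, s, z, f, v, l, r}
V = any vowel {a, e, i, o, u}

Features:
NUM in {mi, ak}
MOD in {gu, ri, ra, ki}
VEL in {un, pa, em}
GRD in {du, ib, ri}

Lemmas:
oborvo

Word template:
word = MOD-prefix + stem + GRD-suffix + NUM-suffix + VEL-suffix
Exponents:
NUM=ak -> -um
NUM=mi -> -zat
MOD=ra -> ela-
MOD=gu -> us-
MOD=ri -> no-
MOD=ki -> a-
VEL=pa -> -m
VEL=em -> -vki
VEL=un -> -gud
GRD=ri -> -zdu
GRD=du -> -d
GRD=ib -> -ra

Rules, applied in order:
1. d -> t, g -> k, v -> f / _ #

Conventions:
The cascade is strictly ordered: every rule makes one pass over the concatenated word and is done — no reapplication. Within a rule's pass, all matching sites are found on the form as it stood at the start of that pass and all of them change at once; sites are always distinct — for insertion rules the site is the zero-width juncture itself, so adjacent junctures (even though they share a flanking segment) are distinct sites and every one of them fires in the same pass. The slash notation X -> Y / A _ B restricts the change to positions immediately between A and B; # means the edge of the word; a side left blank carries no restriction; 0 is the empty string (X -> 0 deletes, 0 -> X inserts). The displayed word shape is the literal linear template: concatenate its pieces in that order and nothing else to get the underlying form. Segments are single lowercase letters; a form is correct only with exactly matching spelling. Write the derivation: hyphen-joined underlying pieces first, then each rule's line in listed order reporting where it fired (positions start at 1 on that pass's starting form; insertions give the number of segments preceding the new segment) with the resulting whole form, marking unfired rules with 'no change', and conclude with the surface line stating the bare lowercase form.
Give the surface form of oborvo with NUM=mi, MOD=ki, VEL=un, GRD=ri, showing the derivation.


underlying: a-oborvo-zdu-zat-gud
1. d -> t, g -> k, v -> f / _ #: fires at position(s) 16: aoborvozduzatgut
surface: aoborvozduzatgut


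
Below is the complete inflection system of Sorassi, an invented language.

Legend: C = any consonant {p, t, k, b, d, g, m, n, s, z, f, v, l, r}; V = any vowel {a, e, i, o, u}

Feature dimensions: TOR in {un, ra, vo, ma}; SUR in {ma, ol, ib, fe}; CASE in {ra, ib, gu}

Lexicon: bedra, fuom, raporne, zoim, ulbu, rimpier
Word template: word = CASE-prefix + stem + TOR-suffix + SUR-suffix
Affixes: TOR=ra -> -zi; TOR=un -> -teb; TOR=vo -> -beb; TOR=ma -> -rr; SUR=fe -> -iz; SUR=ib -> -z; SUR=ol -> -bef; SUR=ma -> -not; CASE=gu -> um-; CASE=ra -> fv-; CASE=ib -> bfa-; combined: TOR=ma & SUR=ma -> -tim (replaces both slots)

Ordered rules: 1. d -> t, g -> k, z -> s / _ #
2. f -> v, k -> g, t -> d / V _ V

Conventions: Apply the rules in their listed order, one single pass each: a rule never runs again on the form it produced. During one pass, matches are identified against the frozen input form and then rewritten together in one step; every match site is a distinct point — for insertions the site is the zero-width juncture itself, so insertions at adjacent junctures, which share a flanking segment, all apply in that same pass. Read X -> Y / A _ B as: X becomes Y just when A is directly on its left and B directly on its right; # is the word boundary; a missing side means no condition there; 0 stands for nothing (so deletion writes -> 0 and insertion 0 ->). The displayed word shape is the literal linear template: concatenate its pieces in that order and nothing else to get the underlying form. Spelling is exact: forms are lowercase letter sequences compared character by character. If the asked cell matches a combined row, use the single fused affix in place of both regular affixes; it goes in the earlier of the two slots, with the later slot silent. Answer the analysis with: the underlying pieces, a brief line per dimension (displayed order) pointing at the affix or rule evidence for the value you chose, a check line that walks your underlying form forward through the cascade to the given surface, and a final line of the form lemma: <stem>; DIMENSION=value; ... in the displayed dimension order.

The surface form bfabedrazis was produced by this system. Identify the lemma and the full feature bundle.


underlying: bfa-bedra-zi-z
TOR=ra - signalled by the affix -zi
SUR=ib - signalled by the affix -z
CASE=ib - signalled by the affix bfa-
check: bfabedraziz -> bfabedrazis -> bfabedrazis
lemma: bedra; TOR=ra; SUR=ib; CASE=ib


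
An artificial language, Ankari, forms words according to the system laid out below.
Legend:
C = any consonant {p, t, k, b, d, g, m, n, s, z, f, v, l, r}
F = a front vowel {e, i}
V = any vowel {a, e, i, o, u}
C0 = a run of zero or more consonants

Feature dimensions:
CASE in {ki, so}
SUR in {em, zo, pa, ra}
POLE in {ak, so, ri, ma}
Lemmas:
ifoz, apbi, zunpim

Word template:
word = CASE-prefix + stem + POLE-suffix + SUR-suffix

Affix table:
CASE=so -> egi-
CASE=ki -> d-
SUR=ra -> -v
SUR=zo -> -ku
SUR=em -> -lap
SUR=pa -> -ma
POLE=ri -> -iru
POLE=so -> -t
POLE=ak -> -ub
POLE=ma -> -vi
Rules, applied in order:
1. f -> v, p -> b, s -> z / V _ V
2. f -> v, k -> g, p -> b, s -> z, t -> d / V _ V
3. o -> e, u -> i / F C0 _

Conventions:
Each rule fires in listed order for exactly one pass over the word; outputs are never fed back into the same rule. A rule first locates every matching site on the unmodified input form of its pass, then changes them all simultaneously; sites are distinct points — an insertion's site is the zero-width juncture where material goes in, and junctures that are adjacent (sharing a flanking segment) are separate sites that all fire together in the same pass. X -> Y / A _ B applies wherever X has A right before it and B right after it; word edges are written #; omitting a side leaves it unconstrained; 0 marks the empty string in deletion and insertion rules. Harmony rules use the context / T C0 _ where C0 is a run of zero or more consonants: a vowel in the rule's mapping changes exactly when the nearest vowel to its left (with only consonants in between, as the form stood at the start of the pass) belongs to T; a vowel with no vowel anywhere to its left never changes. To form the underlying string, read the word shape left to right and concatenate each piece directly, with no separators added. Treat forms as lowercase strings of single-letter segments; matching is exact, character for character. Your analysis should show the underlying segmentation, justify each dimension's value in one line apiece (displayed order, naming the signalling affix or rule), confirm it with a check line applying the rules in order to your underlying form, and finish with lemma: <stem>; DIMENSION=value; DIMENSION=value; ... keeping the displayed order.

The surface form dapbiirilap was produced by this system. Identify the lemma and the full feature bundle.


underlying: d-apbi-iru-lap
CASE=ki - signalled by the affix d-
SUR=em - signalled by the affix -lap
POLE=ri - signalled by the affix -iru
check: dapbiirulap -> dapbiirulap -> dapbiirulap -> dapbiirilap
lemma: apbi; CASE=ki; SUR=em; POLE=ri


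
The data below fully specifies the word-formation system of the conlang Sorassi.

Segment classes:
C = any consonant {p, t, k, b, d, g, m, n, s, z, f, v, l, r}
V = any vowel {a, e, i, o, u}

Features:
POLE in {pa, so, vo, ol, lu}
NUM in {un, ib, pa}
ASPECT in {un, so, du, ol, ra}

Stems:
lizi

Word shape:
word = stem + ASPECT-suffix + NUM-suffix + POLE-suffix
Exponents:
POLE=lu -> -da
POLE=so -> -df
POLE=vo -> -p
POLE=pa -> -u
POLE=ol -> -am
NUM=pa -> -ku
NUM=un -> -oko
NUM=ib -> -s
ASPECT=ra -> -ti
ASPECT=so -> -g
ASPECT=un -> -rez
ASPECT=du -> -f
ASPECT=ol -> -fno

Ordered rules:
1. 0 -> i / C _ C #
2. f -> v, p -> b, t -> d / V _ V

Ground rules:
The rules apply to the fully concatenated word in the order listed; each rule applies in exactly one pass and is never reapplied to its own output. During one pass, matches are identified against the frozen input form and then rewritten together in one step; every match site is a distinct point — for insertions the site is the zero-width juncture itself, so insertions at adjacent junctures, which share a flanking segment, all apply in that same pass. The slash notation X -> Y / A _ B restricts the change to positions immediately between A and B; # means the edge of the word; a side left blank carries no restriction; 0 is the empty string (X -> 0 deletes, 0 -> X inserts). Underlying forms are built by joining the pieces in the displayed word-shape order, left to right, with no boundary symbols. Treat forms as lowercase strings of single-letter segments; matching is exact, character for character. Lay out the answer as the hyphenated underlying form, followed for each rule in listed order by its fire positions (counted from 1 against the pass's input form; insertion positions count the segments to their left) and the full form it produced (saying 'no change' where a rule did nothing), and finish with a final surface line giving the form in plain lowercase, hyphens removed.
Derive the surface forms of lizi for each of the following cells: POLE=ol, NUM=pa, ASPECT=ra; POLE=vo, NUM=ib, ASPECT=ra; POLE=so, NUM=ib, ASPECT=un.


cell POLE=ol, NUM=pa, ASPECT=ra:
underlying: lizi-ti-ku-am
1. 0 -> i / C _ C #: no change
2. f -> v, p -> b, t -> d / V _ V: fires at position(s) 5: lizidikuam
surface: lizidikuam

cell POLE=vo, NUM=ib, ASPECT=ra:
underlying: lizi-ti-s-p
1. 0 -> i / C _ C #: inserts after position(s) 7: lizitisip
2. f -> v, p -> b, t -> d / V _ V: fires at position(s) 5: lizidisip
surface: lizidisip

cell POLE=so, NUM=ib, ASPECT=un:
underlying: lizi-rez-s-df
1. 0 -> i / C _ C #: inserts after position(s) 9: lizirezsdif
2. f -> v, p -> b, t -> d / V _ V: no change
surface: lizirezsdif


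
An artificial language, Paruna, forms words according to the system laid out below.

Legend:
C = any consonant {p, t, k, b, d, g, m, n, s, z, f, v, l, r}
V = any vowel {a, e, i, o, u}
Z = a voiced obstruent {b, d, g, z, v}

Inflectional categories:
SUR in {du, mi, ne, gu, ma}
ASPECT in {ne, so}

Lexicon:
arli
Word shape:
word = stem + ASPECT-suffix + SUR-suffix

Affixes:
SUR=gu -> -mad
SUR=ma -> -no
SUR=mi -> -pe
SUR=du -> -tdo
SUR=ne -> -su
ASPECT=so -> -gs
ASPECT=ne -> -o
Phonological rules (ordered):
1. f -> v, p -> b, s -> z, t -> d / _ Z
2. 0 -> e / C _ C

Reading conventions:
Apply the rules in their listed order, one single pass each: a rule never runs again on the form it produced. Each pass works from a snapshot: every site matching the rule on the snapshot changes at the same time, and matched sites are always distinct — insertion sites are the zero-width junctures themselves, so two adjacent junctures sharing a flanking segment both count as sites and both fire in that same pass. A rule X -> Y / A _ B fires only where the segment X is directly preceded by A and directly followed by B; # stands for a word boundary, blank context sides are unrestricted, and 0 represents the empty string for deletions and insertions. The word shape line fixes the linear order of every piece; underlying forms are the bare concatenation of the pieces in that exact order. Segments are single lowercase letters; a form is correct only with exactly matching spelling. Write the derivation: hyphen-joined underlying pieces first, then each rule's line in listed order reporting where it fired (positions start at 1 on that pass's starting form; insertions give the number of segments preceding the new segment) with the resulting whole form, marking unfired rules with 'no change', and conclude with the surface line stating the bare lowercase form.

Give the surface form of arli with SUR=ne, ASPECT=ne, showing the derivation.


underlying: arli-o-su
1. f -> v, p -> b, s -> z, t -> d / _ Z: no change
2. 0 -> e / C _ C: inserts after position(s) 2: areliosu
surface: areliosu


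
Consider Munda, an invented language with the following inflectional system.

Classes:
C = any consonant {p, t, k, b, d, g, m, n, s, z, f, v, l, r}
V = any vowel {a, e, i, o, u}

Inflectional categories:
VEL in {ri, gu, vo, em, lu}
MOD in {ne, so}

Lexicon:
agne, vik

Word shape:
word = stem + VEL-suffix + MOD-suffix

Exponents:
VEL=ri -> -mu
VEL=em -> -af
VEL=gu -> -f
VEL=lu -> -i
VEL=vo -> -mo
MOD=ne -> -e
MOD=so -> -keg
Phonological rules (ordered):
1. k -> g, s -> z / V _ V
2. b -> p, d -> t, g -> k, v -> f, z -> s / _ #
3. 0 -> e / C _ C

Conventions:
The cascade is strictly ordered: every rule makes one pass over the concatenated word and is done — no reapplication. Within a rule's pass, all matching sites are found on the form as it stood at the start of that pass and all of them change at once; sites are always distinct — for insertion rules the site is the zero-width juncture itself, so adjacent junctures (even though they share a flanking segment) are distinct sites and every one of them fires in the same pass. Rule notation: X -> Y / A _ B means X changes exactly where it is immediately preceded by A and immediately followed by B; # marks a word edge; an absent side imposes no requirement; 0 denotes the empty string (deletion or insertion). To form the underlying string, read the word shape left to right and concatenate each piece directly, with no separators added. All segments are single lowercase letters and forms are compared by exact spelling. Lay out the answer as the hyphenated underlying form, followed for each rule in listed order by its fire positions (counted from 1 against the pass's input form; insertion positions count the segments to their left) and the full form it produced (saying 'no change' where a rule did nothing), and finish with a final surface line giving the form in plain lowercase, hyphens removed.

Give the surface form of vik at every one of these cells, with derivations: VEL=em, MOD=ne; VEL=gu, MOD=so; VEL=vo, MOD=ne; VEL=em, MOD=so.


cell VEL=em, MOD=ne:
underlying: vik-af-e
1. k -> g, s -> z / V _ V: fires at position(s) 3: vigafe
2. b -> p, d -> t, g -> k, v -> f, z -> s / _ #: no change
3. 0 -> e / C _ C: no change
surface: vigafe

cell VEL=gu, MOD=so:
underlying: vik-f-keg
1. k -> g, s -> z / V _ V: no change
2. b -> p, d -> t, g -> k, v -> f, z -> s / _ #: fires at position(s) 7: vikfkek
3. 0 -> e / C _ C: inserts after position(s) 3, 4: vikefekek
surface: vikefekek

cell VEL=vo, MOD=ne:
underlying: vik-mo-e
1. k -> g, s -> z / V _ V: no change
2. b -> p, d -> t, g -> k, v -> f, z -> s / _ #: no change
3. 0 -> e / C _ C: inserts after position(s) 3: vikemoe
surface: vikemoe

cell VEL=em, MOD=so:
underlying: vik-af-keg
1. k -> g, s -> z / V _ V: fires at position(s) 3: vigafkeg
2. b -> p, d -> t, g -> k, v -> f, z -> s / _ #: fires at position(s) 8: vigafkek
3. 0 -> e / C _ C: inserts after position(s) 5: vigafekek
surface: vigafekek


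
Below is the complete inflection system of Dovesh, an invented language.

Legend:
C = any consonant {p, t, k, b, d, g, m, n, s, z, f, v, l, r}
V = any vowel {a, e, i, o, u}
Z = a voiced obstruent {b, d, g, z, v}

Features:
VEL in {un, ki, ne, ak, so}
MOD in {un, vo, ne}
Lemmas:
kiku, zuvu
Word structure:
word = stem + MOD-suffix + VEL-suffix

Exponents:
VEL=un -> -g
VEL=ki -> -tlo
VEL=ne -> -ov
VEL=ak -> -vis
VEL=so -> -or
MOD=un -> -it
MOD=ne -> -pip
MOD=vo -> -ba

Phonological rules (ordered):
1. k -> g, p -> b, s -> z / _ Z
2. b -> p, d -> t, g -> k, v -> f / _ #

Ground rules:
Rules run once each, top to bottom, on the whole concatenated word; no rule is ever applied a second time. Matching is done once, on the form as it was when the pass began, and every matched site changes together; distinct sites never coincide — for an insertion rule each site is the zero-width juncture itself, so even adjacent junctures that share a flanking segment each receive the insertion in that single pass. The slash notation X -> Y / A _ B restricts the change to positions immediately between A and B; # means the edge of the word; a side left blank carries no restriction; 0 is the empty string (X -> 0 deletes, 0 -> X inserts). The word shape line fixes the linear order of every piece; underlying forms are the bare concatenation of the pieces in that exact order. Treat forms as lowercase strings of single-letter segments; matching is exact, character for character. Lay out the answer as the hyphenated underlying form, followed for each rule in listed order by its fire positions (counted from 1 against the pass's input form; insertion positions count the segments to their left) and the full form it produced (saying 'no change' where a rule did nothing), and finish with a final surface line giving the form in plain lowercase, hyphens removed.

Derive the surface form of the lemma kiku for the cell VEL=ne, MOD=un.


underlying: kiku-it-ov
1. k -> g, p -> b, s -> z / _ Z: no change
2. b -> p, d -> t, g -> k, v -> f / _ #: fires at position(s) 8: kikuitof
surface: kikuitof


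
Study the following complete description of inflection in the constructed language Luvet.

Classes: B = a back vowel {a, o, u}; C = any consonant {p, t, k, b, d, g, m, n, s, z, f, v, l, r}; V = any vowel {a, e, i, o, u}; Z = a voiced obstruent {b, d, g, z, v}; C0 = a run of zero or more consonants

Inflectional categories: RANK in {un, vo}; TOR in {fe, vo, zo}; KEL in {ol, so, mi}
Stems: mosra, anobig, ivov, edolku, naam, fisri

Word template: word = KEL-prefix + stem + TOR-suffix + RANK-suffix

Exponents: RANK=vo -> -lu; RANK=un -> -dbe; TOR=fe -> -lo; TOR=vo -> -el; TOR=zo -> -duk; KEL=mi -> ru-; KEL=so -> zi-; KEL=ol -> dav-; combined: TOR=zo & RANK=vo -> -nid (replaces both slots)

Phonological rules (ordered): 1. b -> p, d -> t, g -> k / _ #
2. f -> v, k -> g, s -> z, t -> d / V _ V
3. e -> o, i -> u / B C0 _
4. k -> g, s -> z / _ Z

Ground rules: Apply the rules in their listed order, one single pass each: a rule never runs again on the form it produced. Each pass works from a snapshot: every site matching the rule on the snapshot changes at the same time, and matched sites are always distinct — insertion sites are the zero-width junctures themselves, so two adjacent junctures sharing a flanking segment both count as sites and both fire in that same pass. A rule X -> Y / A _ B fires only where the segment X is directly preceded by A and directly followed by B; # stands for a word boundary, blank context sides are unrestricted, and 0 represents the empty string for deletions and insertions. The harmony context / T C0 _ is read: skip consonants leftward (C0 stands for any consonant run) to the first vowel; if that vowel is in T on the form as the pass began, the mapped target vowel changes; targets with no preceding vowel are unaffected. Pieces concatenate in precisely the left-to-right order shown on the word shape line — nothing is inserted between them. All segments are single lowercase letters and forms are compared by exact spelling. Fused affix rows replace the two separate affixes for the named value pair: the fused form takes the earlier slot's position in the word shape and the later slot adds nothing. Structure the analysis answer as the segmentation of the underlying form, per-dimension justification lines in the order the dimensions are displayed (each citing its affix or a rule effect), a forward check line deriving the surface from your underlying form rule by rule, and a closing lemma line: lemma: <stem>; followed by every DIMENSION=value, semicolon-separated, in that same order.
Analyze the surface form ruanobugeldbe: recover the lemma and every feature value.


underlying: ru-anobig-el-dbe
RANK=un - signalled by the affix -dbe
TOR=vo - signalled by the affix -el
KEL=mi - signalled by the affix ru-
check: ruanobigeldbe -> ruanobigeldbe -> ruanobigeldbe -> ruanobugeldbe -> ruanobugeldbe
lemma: anobig; RANK=un; TOR=vo; KEL=mi


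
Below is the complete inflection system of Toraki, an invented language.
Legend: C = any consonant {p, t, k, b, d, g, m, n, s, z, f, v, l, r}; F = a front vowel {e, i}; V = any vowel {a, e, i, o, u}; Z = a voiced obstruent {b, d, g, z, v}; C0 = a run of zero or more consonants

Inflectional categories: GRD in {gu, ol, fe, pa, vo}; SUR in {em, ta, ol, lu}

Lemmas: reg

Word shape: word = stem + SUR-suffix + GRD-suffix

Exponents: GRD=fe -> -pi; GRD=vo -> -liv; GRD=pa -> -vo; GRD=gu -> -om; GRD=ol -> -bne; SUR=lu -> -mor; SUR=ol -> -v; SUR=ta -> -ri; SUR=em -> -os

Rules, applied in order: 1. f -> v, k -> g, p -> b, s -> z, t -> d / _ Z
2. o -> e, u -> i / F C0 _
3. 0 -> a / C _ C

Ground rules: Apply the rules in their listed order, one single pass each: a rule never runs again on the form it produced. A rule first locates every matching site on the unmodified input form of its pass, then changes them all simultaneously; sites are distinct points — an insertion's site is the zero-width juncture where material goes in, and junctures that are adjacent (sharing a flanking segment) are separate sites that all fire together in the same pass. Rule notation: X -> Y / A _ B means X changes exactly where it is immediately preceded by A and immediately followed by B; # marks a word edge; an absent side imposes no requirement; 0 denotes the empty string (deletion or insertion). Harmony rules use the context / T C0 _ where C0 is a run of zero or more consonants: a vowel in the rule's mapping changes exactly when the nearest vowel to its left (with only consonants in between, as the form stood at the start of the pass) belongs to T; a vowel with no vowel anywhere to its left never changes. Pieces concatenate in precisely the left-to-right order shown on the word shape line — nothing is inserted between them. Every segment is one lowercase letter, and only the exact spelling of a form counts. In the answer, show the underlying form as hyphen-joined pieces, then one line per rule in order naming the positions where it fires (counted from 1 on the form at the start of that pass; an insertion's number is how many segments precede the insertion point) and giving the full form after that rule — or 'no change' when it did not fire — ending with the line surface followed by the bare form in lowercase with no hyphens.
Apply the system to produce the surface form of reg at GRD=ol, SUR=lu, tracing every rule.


underlying: reg-mor-bne
1. f -> v, k -> g, p -> b, s -> z, t -> d / _ Z: no change
2. o -> e, u -> i / F C0 _: fires at position(s) 5: regmerbne
3. 0 -> a / C _ C: inserts after position(s) 3, 6, 7: regamerabane
surface: regamerabane


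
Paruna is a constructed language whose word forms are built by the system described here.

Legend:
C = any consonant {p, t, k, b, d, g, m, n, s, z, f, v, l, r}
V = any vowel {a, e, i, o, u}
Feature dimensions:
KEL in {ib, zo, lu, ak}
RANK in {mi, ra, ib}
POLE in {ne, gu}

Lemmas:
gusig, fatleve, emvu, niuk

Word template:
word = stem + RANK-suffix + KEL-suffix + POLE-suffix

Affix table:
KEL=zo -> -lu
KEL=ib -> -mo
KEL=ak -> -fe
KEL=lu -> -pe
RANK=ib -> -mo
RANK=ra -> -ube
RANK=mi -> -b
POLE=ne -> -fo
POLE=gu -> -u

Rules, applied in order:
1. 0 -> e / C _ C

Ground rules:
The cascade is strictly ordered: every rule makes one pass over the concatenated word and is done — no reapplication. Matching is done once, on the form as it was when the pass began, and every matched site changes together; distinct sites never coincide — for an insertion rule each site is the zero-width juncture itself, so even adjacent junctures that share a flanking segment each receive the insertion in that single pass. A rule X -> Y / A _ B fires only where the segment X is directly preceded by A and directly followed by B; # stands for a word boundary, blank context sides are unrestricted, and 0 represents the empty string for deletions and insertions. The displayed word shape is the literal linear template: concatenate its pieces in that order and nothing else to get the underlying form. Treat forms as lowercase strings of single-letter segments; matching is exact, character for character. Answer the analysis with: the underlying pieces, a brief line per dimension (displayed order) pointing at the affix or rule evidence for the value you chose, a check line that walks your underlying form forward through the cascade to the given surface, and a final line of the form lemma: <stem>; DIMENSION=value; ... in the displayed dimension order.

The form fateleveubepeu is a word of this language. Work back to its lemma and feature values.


underlying: fatleve-ube-pe-u
KEL=lu - signalled by the affix -pe
RANK=ra - signalled by the affix -ube
POLE=gu - signalled by the affix -u
check: fatleveubepeu -> fateleveubepeu
lemma: fatleve; KEL=lu; RANK=ra; POLE=gu


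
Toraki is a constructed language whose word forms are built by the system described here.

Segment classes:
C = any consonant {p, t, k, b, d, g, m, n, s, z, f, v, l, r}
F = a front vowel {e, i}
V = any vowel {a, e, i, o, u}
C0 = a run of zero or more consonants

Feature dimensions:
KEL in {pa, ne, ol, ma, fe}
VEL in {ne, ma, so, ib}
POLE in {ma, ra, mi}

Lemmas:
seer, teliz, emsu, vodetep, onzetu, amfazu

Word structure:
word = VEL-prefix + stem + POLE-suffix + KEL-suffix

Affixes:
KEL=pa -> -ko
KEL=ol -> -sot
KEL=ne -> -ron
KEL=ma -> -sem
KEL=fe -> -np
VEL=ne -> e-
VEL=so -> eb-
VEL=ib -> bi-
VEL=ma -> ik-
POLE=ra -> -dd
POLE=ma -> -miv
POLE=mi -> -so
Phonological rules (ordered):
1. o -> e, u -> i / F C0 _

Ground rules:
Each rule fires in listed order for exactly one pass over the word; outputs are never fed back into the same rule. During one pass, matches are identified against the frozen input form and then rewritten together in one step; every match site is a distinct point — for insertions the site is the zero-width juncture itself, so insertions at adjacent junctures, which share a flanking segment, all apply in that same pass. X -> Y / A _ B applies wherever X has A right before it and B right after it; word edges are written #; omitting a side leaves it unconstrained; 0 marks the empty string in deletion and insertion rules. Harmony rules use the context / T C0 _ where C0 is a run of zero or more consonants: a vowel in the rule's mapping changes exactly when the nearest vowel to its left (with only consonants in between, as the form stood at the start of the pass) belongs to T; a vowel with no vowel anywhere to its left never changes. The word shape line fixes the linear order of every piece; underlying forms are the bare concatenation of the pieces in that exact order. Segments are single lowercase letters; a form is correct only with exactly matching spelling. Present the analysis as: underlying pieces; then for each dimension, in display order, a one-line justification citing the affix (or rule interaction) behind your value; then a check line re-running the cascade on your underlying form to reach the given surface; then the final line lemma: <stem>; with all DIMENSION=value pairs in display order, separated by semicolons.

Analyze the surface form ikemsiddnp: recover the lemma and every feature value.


underlying: ik-emsu-dd-np
KEL=fe - signalled by the affix -np
VEL=ma - signalled by the affix ik-
POLE=ra - signalled by the affix -dd
check: ikemsuddnp -> ikemsiddnp
lemma: emsu; KEL=fe; VEL=ma; POLE=ra
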